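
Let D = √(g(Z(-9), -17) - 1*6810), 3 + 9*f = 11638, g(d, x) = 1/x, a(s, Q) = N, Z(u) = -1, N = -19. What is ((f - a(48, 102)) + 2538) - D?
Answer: 34648/9 - I*√1968107/17 ≈ 3849.8 - 82.523*I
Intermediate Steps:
a(s, Q) = -19
f = 11635/9 (f = -⅓ + (⅑)*11638 = -⅓ + 11638/9 = 11635/9 ≈ 1292.8)
D = I*√1968107/17 (D = √(1/(-17) - 1*6810) = √(-1/17 - 6810) = √(-115771/17) = I*√1968107/17 ≈ 82.523*I)
((f - a(48, 102)) + 2538) - D = ((11635/9 - 1*(-19)) + 2538) - I*√1968107/17 = ((11635/9 + 19) + 2538) - I*√1968107/17 = (11806/9 + 2538) - I*√1968107/17 = 34648/9 - I*√1968107/17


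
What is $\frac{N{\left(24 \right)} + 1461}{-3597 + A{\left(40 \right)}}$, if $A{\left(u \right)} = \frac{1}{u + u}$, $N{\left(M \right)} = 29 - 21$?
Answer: $- \frac{117520}{287759} \approx -0.4084$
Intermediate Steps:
$N{\left(M \right)} = 8$
$A{\left(u \right)} = \frac{1}{2 u}$
$\frac{N{\left(24 \right)} + 1461}{-3597 + A{\left(40 \right)}} = \frac{8 + 1461}{-3597 + \frac{1}{2 \cdot 40}} = \frac{1469}{-3597 + \frac{1}{2} \cdot \frac{1}{40}} = \frac{1469}{-3597 + \frac{1}{80}} = \frac{1469}{- \frac{287759}{80}} = 1469 \left(- \frac{80}{287759}\right) = - \frac{117520}{287759}$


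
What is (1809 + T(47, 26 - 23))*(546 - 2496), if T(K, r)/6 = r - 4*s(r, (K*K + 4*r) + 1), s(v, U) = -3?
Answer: -3703050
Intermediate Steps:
T(K, r) = 72 + 6*r (T(K, r) = 6*(r - 4*(-3)) = 6*(r + 12) = 6*(12 + r) = 72 + 6*r)
(1809 + T(47, 26 - 23))*(546 - 2496) = (1809 + (72 + 6*(26 - 23)))*(546 - 2496) = (1809 + (72 + 6*3))*(-1950) = (1809 + (72 + 18))*(-1950) = (1809 + 90)*(-1950) = 1899*(-1950) = -3703050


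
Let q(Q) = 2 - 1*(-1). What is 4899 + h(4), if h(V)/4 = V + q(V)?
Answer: 4927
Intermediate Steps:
q(Q) = 3 (q(Q) = 2 + 1 = 3)
h(V) = 12 + 4*V (h(V) = 4*(V + 3) = 4*(3 + V) = 12 + 4*V)
4899 + h(4) = 4899 + (12 + 4*4) = 4899 + (12 + 16) = 4899 + 28 = 4927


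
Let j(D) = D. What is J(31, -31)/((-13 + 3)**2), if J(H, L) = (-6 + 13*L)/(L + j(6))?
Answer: 409/2500 ≈ 0.16360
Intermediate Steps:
J(H, L) = (-6 + 13*L)/(6 + L) (J(H, L) = (-6 + 13*L)/(L + 6) = (-6 + 13*L)/(6 + L))
J(31, -31)/((-13 + 3)**2) = ((-6 + 13*(-31))/(6 - 31))/((-13 + 3)**2) = ((-6 - 403)/(-25))/((-10)**2) = -1/25*(-409)/100 = (409/25)*(1/100) = 409/2500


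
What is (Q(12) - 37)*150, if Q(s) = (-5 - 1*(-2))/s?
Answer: -11175/2 ≈ -5587.5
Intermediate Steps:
Q(s) = -3/s (Q(s) = (-5 + 2)/s = -3/s)
(Q(12) - 37)*150 = (-3/12 - 37)*150 = (-3*1/12 - 37)*150 = (-¼ - 37)*150 = -149/4*150 = -11175/2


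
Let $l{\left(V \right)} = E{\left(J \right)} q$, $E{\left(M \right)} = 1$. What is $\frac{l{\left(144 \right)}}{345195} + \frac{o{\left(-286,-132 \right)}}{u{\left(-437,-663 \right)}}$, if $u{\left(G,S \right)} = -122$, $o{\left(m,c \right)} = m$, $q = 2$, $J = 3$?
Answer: $\frac{49363007}{21056895} \approx 2.3443$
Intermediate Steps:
$l{\left(V \right)} = 2$ ($l{\left(V \right)} = 1 \cdot 2 = 2$)
$\frac{l{\left(144 \right)}}{345195} + \frac{o{\left(-286,-132 \right)}}{u{\left(-437,-663 \right)}} = \frac{2}{345195} - \frac{286}{-122} = 2 \cdot \frac{1}{345195} - - \frac{143}{61} = \frac{2}{345195} + \frac{143}{61} = \frac{49363007}{21056895}$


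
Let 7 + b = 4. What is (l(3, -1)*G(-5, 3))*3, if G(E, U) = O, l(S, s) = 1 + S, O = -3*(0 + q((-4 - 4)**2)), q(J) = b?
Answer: 108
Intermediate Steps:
b = -3 (b = -7 + 4 = -3)
q(J) = -3
O = 9 (O = -3*(0 - 3) = -3*(-3) = 9)
G(E, U) = 9
(l(3, -1)*G(-5, 3))*3 = ((1 + 3)*9)*3 = (4*9)*3 = 36*3 = 108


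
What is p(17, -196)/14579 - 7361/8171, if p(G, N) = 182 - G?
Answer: -105967804/119125009 ≈ -0.88955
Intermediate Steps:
p(17, -196)/14579 - 7361/8171 = (182 - 1*17)/14579 - 7361/8171 = (182 - 17)*(1/14579) - 7361*1/8171 = 165*(1/14579) - 7361/8171 = 165/14579 - 7361/8171 = -105967804/119125009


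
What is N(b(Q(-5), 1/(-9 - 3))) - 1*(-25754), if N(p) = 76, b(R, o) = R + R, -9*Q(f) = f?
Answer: 25830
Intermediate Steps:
Q(f) = -f/9
b(R, o) = 2*R
N(b(Q(-5), 1/(-9 - 3))) - 1*(-25754) = 76 - 1*(-25754) = 76 + 25754 = 25830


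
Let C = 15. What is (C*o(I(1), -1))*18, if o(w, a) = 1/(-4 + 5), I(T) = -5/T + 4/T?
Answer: 270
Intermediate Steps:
I(T) = -1/T
o(w, a) = 1 (o(w, a) = 1/1 = 1)
(C*o(I(1), -1))*18 = (15*1)*18 = 15*18 = 270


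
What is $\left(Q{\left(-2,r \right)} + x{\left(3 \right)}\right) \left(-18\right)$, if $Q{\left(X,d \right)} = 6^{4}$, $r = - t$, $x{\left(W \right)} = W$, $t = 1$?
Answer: $-23382$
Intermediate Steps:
$r = -1$ ($r = \left(-1\right) 1 = -1$)
$Q{\left(X,d \right)} = 1296$
$\left(Q{\left(-2,r \right)} + x{\left(3 \right)}\right) \left(-18\right) = \left(1296 + 3\right) \left(-18\right) = 1299 \left(-18\right) = -23382$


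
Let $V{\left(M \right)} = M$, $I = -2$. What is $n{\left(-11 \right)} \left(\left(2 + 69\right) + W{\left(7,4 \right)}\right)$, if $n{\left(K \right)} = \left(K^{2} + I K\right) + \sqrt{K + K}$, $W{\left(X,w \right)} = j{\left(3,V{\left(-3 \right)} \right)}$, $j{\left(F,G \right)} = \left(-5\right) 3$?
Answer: $8008 + 56 i \sqrt{22} \approx 8008.0 + 262.66 i$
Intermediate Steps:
$j{\left(F,G \right)} = -15$
$W{\left(X,w \right)} = -15$
$n{\left(K \right)} = K^{2} - 2 K + \sqrt{2} \sqrt{K}$ ($n{\left(K \right)} = \left(K^{2} - 2 K\right) + \sqrt{K + K} = \left(K^{2} - 2 K\right) + \sqrt{2 K} = \left(K^{2} - 2 K\right) + \sqrt{2} \sqrt{K} = K^{2} - 2 K + \sqrt{2} \sqrt{K}$)
$n{\left(-11 \right)} \left(\left(2 + 69\right) + W{\left(7,4 \right)}\right) = \left(\left(-11\right)^{2} - -22 + \sqrt{2} \sqrt{-11}\right) \left(\left(2 + 69\right) - 15\right) = \left(121 + 22 + \sqrt{2} i \sqrt{11}\right) \left(71 - 15\right) = \left(121 + 22 + i \sqrt{22}\right) 56 = \left(143 + i \sqrt{22}\right) 56 = 8008 + 56 i \sqrt{22}$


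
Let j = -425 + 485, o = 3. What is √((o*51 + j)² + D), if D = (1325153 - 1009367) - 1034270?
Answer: I*√673115 ≈ 820.44*I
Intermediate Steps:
j = 60
D = -718484 (D = 315786 - 1034270 = -718484)
√((o*51 + j)² + D) = √((3*51 + 60)² - 718484) = √((153 + 60)² - 718484) = √(213² - 718484) = √(45369 - 718484) = √(-673115) = I*√673115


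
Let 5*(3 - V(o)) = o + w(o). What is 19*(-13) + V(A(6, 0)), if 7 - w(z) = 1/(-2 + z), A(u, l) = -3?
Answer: -6121/25 ≈ -244.84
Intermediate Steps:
w(z) = 7 - 1/(-2 + z)
V(o) = 3 - o/5 - (-15 + 7*o)/(5*(-2 + o)) (V(o) = 3 - (o + (-15 + 7*o)/(-2 + o))/5 = 3 + (-o/5 - (-15 + 7*o)/(5*(-2 + o))) = 3 - o/5 - (-15 + 7*o)/(5*(-2 + o)))
19*(-13) + V(A(6, 0)) = 19*(-13) + (-15 - 1*(-3)² + 10*(-3))/(5*(-2 - 3)) = -247 + (⅕)*(-15 - 1*9 - 30)/(-5) = -247 + (⅕)*(-⅕)*(-15 - 9 - 30) = -247 + (⅕)*(-⅕)*(-54) = -247 + 54/25 = -6121/25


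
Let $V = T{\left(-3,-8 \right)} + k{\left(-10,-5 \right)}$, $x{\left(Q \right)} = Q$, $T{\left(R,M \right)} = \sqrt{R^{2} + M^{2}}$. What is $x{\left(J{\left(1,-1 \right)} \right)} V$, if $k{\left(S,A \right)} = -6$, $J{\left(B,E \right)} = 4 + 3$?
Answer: $-42 + 7 \sqrt{73} \approx 17.808$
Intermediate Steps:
$T{\left(R,M \right)} = \sqrt{M^{2} + R^{2}}$
$J{\left(B,E \right)} = 7$
$V = -6 + \sqrt{73}$ ($V = \sqrt{\left(-8\right)^{2} + \left(-3\right)^{2}} - 6 = \sqrt{64 + 9} - 6 = \sqrt{73} - 6 = -6 + \sqrt{73} \approx 2.544$)
$x{\left(J{\left(1,-1 \right)} \right)} V = 7 \left(-6 + \sqrt{73}\right) = -42 + 7 \sqrt{73}$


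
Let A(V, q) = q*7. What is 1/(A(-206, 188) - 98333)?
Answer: -1/97017 ≈ -1.0307e-5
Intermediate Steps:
A(V, q) = 7*q
1/(A(-206, 188) - 98333) = 1/(7*188 - 98333) = 1/(1316 - 98333) = 1/(-97017) = -1/97017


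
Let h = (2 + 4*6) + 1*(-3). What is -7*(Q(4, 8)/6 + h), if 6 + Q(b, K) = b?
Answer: -476/3 ≈ -158.67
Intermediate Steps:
Q(b, K) = -6 + b
h = 23 (h = (2 + 24) - 3 = 26 - 3 = 23)
-7*(Q(4, 8)/6 + h) = -7*((-6 + 4)/6 + 23) = -7*(-2*⅙ + 23) = -7*(-⅓ + 23) = -7*68/3 = -476/3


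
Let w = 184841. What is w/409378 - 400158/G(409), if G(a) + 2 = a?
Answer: -14885513767/15146986 ≈ -982.74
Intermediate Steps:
G(a) = -2 + a
w/409378 - 400158/G(409) = 184841/409378 - 400158/(-2 + 409) = 184841*(1/409378) - 400158/407 = 184841/409378 - 400158*1/407 = 184841/409378 - 36378/37 = -14885513767/15146986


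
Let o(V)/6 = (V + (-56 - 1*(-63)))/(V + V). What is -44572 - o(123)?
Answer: -1827582/41 ≈ -44575.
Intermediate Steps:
o(V) = 3*(7 + V)/V (o(V) = 6*((V + (-56 - 1*(-63)))/(V + V)) = 6*((V + (-56 + 63))/((2*V))) = 6*((V + 7)*(1/(2*V))) = 6*((7 + V)*(1/(2*V))) = 6*((7 + V)/(2*V)) = 3*(7 + V)/V)
-44572 - o(123) = -44572 - (3 + 21/123) = -44572 - (3 + 21*(1/123)) = -44572 - (3 + 7/41) = -44572 - 1*130/41 = -44572 - 130/41 = -1827582/41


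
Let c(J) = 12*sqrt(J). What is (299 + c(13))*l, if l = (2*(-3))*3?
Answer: -5382 - 216*sqrt(13) ≈ -6160.8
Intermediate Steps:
l = -18 (l = -6*3 = -18)
(299 + c(13))*l = (299 + 12*sqrt(13))*(-18) = -5382 - 216*sqrt(13)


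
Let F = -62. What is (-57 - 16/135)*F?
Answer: 478082/135 ≈ 3541.3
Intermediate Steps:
(-57 - 16/135)*F = (-57 - 16/135)*(-62) = -7711/135*(-62) = 478082/135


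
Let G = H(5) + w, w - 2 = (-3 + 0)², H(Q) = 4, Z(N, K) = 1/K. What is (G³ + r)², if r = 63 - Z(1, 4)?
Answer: 189090001/16 ≈ 1.1818e+7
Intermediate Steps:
w = 11 (w = 2 + (-3 + 0)² = 2 + (-3)² = 2 + 9 = 11)
r = 251/4 (r = 63 - 1/4 = 63 - 1*¼ = 63 - ¼ = 251/4 ≈ 62.750)
G = 15 (G = 4 + 11 = 15)
(G³ + r)² = (15³ + 251/4)² = (3375 + 251/4)² = (13751/4)² = 189090001/16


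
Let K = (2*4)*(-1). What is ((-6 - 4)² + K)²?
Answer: 8464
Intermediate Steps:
K = -8 (K = 8*(-1) = -8)
((-6 - 4)² + K)² = ((-6 - 4)² - 8)² = ((-10)² - 8)² = (100 - 8)² = 92² = 8464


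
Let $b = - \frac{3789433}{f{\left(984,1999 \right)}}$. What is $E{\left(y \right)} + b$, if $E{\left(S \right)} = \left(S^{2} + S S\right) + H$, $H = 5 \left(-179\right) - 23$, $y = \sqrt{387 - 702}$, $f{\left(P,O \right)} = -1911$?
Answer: $\frac{831205}{1911} \approx 434.96$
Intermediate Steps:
$y = 3 i \sqrt{35}$ ($y = \sqrt{-315} = 3 i \sqrt{35} \approx 17.748 i$)
$H = -918$ ($H = -895 - 23 = -918$)
$E{\left(S \right)} = -918 + 2 S^{2}$ ($E{\left(S \right)} = \left(S^{2} + S S\right) - 918 = \left(S^{2} + S^{2}\right) - 918 = 2 S^{2} - 918 = -918 + 2 S^{2}$)
$b = \frac{3789433}{1911}$ ($b = - \frac{3789433}{-1911} = \left(-3789433\right) \left(- \frac{1}{1911}\right) = \frac{3789433}{1911} \approx 1983.0$)
$E{\left(y \right)} + b = \left(-918 + 2 \left(3 i \sqrt{35}\right)^{2}\right) + \frac{3789433}{1911} = \left(-918 + 2 \left(-315\right)\right) + \frac{3789433}{1911} = \left(-918 - 630\right) + \frac{3789433}{1911} = -1548 + \frac{3789433}{1911} = \frac{831205}{1911}$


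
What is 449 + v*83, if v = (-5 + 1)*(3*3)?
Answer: -2539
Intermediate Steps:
v = -36 (v = -4*9 = -36)
449 + v*83 = 449 - 36*83 = 449 - 2988 = -2539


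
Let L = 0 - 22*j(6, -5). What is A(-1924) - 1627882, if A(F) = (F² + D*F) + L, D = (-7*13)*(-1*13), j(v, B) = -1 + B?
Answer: -202066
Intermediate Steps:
D = 1183 (D = -91*(-13) = 1183)
L = 132 (L = 0 - 22*(-1 - 5) = 0 - 22*(-6) = 0 + 132 = 132)
A(F) = 132 + F² + 1183*F (A(F) = (F² + 1183*F) + 132 = 132 + F² + 1183*F)
A(-1924) - 1627882 = (132 + (-1924)² + 1183*(-1924)) - 1627882 = (132 + 3701776 - 2276092) - 1627882 = 1425816 - 1627882 = -202066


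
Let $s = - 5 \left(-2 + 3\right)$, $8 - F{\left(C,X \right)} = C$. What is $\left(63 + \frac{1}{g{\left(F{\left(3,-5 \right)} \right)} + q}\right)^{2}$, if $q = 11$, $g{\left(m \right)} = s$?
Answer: $\frac{143641}{36} \approx 3990.0$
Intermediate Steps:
$F{\left(C,X \right)} = 8 - C$
$s = -5$ ($s = \left(-5\right) 1 = -5$)
$g{\left(m \right)} = -5$
$\left(63 + \frac{1}{g{\left(F{\left(3,-5 \right)} \right)} + q}\right)^{2} = \left(63 + \frac{1}{-5 + 11}\right)^{2} = \left(63 + \frac{1}{6}\right)^{2} = \left(\frac{379}{6}\right)^{2} = \frac{143641}{36}$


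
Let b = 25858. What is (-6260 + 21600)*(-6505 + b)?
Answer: 296875020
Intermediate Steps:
(-6260 + 21600)*(-6505 + b) = (-6260 + 21600)*(-6505 + 25858) = 15340*19353 = 296875020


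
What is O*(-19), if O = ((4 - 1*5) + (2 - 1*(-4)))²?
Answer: -475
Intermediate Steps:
O = 25 (O = ((4 - 5) + (2 + 4))² = (-1 + 6)² = 5² = 25)
O*(-19) = 25*(-19) = -475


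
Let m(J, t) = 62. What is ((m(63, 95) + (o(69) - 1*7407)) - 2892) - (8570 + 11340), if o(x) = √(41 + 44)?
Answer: -30147 + √85 ≈ -30138.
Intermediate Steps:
o(x) = √85
((m(63, 95) + (o(69) - 1*7407)) - 2892) - (8570 + 11340) = ((62 + (√85 - 1*7407)) - 2892) - (8570 + 11340) = ((62 + (√85 - 7407)) - 2892) - 1*19910 = ((62 + (-7407 + √85)) - 2892) - 19910 = ((-7345 + √85) - 2892) - 19910 = (-10237 + √85) - 19910 = -30147 + √85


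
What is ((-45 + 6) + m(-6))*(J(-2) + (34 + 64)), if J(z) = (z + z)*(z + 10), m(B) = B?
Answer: -2970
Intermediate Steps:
J(z) = 2*z*(10 + z) (J(z) = (2*z)*(10 + z) = 2*z*(10 + z))
((-45 + 6) + m(-6))*(J(-2) + (34 + 64)) = ((-45 + 6) - 6)*(2*(-2)*(10 - 2) + (34 + 64)) = (-39 - 6)*(2*(-2)*8 + 98) = -45*(-32 + 98) = -45*66 = -2970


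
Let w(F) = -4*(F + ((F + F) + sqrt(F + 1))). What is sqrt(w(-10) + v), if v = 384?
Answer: 2*sqrt(126 - 3*I) ≈ 22.452 - 0.26724*I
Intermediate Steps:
w(F) = -12*F - 4*sqrt(1 + F) (w(F) = -4*(F + (2*F + sqrt(1 + F))) = -4*(F + (sqrt(1 + F) + 2*F)) = -4*(sqrt(1 + F) + 3*F) = -12*F - 4*sqrt(1 + F))
sqrt(w(-10) + v) = sqrt((-12*(-10) - 4*sqrt(1 - 10)) + 384) = sqrt((120 - 12*I) + 384) = sqrt(504 - 12*I)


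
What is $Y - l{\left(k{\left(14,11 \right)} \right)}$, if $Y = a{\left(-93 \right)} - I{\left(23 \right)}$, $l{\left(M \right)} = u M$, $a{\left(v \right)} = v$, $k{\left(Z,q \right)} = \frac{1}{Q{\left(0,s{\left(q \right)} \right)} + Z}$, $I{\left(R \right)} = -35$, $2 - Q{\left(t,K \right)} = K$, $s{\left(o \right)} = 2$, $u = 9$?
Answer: $- \frac{821}{14} \approx -58.643$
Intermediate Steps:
$Q{\left(t,K \right)} = 2 - K$
$k{\left(Z,q \right)} = \frac{1}{Z}$ ($k{\left(Z,q \right)} = \frac{1}{\left(2 - 2\right) + Z} = \frac{1}{0 + Z} = \frac{1}{Z}$)
$l{\left(M \right)} = 9 M$
$Y = -58$ ($Y = -93 - -35 = -93 + 35 = -58$)
$Y - l{\left(k{\left(14,11 \right)} \right)} = -58 - \frac{9}{14} = - \frac{821}{14}$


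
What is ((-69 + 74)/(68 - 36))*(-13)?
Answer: -65/32 ≈ -2.0313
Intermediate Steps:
((-69 + 74)/(68 - 36))*(-13) = (5/32)*(-13) = -65/32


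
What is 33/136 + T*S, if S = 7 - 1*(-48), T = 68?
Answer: 508673/136 ≈ 3740.2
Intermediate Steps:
S = 55 (S = 7 + 48 = 55)
33/136 + T*S = 33/136 + 68*55 = 33*(1/136) + 3740 = 33/136 + 3740 = 508673/136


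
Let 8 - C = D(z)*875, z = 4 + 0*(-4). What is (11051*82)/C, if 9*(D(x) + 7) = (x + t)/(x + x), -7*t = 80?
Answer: 16311276/112019 ≈ 145.61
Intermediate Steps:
t = -80/7 (t = -1/7*80 = -80/7 ≈ -11.429)
z = 4 (z = 4 + 0 = 4)
D(x) = -7 + (-80/7 + x)/(18*x) (D(x) = -7 + ((x - 80/7)/(x + x))/9 = -7 + ((-80/7 + x)/((2*x)))/9 = -7 + ((-80/7 + x)*(1/(2*x)))/9 = -7 + ((-80/7 + x)/(2*x))/9 = -7 + (-80/7 + x)/(18*x))
C = 112019/18 (C = 8 - (5/126)*(-16 - 175*4)/4*875 = 8 - (5/126)*(1/4)*(-16 - 700)*875 = 8 - (5/126)*(1/4)*(-716)*875 = 8 - (-895)*875/126 = 8 - 1*(-111875/18) = 8 + 111875/18 = 112019/18 ≈ 6223.3)
(11051*82)/C = (11051*82)/(112019/18) = 906182*(18/112019) = 16311276/112019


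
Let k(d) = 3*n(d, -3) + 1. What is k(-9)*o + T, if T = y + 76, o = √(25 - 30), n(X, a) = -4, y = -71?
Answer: 5 - 11*I*√5 ≈ 5.0 - 24.597*I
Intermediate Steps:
o = I*√5 (o = √(-5) = I*√5 ≈ 2.2361*I)
k(d) = -11 (k(d) = 3*(-4) + 1 = -12 + 1 = -11)
T = 5 (T = -71 + 76 = 5)
k(-9)*o + T = -11*I*√5 + 5 = 5 - 11*I*√5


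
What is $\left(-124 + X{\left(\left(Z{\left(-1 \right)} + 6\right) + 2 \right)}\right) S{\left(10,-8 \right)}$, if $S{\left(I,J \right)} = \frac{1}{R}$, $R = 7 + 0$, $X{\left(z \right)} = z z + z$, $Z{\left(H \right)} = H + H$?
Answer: $- \frac{82}{7} \approx -11.714$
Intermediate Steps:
$Z{\left(H \right)} = 2 H$
$X{\left(z \right)} = z + z^{2}$ ($X{\left(z \right)} = z^{2} + z = z + z^{2}$)
$R = 7$
$S{\left(I,J \right)} = \frac{1}{7}$
$\left(-124 + X{\left(\left(Z{\left(-1 \right)} + 6\right) + 2 \right)}\right) S{\left(10,-8 \right)} = \left(-124 + \left(\left(2 \left(-1\right) + 6\right) + 2\right) \left(1 + \left(\left(2 \left(-1\right) + 6\right) + 2\right)\right)\right) \frac{1}{7} = \left(-124 + \left(\left(-2 + 6\right) + 2\right) \left(1 + \left(\left(-2 + 6\right) + 2\right)\right)\right) \frac{1}{7} = \left(-124 + \left(4 + 2\right) \left(1 + \left(4 + 2\right)\right)\right) \frac{1}{7} = \left(-124 + 6 \left(1 + 6\right)\right) \frac{1}{7} = \left(-124 + 6 \cdot 7\right) \frac{1}{7} = \left(-124 + 42\right) \frac{1}{7} = \left(-82\right) \frac{1}{7} = - \frac{82}{7}$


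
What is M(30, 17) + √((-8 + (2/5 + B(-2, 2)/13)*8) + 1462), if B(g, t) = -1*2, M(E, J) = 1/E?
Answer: 1/30 + √6151470/65 ≈ 38.190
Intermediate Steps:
B(g, t) = -2
M(30, 17) + √((-8 + (2/5 + B(-2, 2)/13)*8) + 1462) = 1/30 + √((-8 + (2/5 - 2/13)*8) + 1462) = 1/30 + √((-8 + (2*(⅕) - 2*1/13)*8) + 1462) = 1/30 + √((-8 + (⅖ - 2/13)*8) + 1462) = 1/30 + √((-8 + (16/65)*8) + 1462) = 1/30 + √((-8 + 128/65) + 1462) = 1/30 + √(-392/65 + 1462) = 1/30 + √(94638/65) = 1/30 + √6151470/65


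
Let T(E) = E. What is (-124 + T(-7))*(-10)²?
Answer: -13100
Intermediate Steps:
(-124 + T(-7))*(-10)² = (-124 - 7)*(-10)² = -131*100 = -13100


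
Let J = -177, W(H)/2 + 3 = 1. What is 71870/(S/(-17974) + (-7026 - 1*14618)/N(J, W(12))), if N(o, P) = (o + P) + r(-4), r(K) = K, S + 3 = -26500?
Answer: 238981405300/393932311 ≈ 606.66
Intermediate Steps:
S = -26503 (S = -3 - 26500 = -26503)
W(H) = -4 (W(H) = -6 + 2*1 = -6 + 2 = -4)
N(o, P) = -4 + P + o (N(o, P) = (o + P) - 4 = (P + o) - 4 = -4 + P + o)
71870/(S/(-17974) + (-7026 - 1*14618)/N(J, W(12))) = 71870/(-26503/(-17974) + (-7026 - 1*14618)/(-4 - 4 - 177)) = 71870/(-26503*(-1/17974) + (-7026 - 14618)/(-185)) = 71870/(26503/17974 - 21644*(-1/185)) = 71870/(26503/17974 + 21644/185) = 71870/(393932311/3325190) = 71870*(3325190/393932311) = 238981405300/393932311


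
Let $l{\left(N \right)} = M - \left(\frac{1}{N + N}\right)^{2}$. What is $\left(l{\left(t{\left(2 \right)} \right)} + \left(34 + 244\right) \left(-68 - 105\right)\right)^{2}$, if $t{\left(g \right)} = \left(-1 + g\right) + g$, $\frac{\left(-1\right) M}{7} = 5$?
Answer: $\frac{3002058696025}{1296} \approx 2.3164 \cdot 10^{9}$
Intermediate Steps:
$M = -35$ ($M = \left(-7\right) 5 = -35$)
$t{\left(g \right)} = -1 + 2 g$
$l{\left(N \right)} = -35 - \frac{1}{4 N^{2}}$ ($l{\left(N \right)} = -35 - \left(\frac{1}{N + N}\right)^{2} = -35 - \left(\frac{1}{2 N}\right)^{2} = -35 - \frac{1}{4 N^{2}}$)
$\left(l{\left(t{\left(2 \right)} \right)} + \left(34 + 244\right) \left(-68 - 105\right)\right)^{2} = \left(\left(-35 - \frac{1}{4 \left(-1 + 2 \cdot 2\right)^{2}}\right) + \left(34 + 244\right) \left(-68 - 105\right)\right)^{2} = \left(\left(-35 - \frac{1}{4 \left(-1 + 4\right)^{2}}\right) + 278 \left(-173\right)\right)^{2} = \left(\left(-35 - \frac{1}{4 \cdot 9}\right) - 48094\right)^{2} = \left(\left(-35 - \frac{1}{36}\right) - 48094\right)^{2} = \left(- \frac{1261}{36} - 48094\right)^{2} = \left(- \frac{1732645}{36}\right)^{2} = \frac{3002058696025}{1296}$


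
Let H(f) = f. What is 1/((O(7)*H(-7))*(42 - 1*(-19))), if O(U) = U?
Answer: -1/2989 ≈ -0.00033456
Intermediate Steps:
1/((O(7)*H(-7))*(42 - 1*(-19))) = 1/((7*(-7))*(42 - 1*(-19))) = 1/(-49*(42 + 19)) = 1/(-49*61) = 1/(-2989) = -1/2989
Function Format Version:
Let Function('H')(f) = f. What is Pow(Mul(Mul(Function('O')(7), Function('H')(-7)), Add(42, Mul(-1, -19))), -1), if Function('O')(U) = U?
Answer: Rational(-1, 2989) ≈ -0.00033456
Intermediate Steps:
Pow(Mul(Mul(Function('O')(7), Function('H')(-7)), Add(42, Mul(-1, -19))), -1) = Pow(Mul(Mul(7, -7), Add(42, Mul(-1, -19))), -1) = Pow(Mul(-49, Add(42, 19)), -1) = Pow(Mul(-49, 61), -1) = Pow(-2989, -1) = Rational(-1, 2989)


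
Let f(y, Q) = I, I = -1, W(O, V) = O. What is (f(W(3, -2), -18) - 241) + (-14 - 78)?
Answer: -334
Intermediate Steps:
f(y, Q) = -1
(f(W(3, -2), -18) - 241) + (-14 - 78) = (-1 - 241) + (-14 - 78) = -242 - 92 = -334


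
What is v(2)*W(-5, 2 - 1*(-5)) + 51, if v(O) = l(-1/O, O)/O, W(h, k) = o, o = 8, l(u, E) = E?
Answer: 59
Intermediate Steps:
W(h, k) = 8
v(O) = 1 (v(O) = O/O = 1)
v(2)*W(-5, 2 - 1*(-5)) + 51 = 1*8 + 51 = 8 + 51 = 59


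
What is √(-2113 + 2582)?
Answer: √469 ≈ 21.656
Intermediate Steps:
√(-2113 + 2582) = √469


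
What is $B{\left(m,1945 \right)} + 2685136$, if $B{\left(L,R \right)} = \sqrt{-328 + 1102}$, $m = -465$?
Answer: $2685136 + 3 \sqrt{86} \approx 2.6852 \cdot 10^{6}$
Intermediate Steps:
$B{\left(L,R \right)} = 3 \sqrt{86}$ ($B{\left(L,R \right)} = \sqrt{774} = 3 \sqrt{86}$)
$B{\left(m,1945 \right)} + 2685136 = 3 \sqrt{86} + 2685136 = 2685136 + 3 \sqrt{86}$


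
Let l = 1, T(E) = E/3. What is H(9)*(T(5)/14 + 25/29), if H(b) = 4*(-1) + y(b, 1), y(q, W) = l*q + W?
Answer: 1195/203 ≈ 5.8867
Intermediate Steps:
T(E) = E/3 (T(E) = E*(⅓) = E/3)
y(q, W) = W + q (y(q, W) = 1*q + W = q + W = W + q)
H(b) = -3 + b (H(b) = 4*(-1) + (1 + b) = -4 + (1 + b) = -3 + b)
H(9)*(T(5)/14 + 25/29) = (-3 + 9)*(((⅓)*5)/14 + 25/29) = 6*((5/3)*(1/14) + 25*(1/29)) = 6*(5/42 + 25/29) = 6*(1195/1218) = 1195/203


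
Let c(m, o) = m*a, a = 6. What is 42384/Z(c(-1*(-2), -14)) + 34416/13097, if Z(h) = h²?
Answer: 11667899/39291 ≈ 296.96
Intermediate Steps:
c(m, o) = 6*m (c(m, o) = m*6 = 6*m)
42384/Z(c(-1*(-2), -14)) + 34416/13097 = 42384/((6*(-1*(-2)))²) + 34416/13097 = 42384/((6*2)²) + 34416*(1/13097) = 42384/(12²) + 34416/13097 = 42384/144 + 34416/13097 = 42384*(1/144) + 34416/13097 = 883/3 + 34416/13097 = 11667899/39291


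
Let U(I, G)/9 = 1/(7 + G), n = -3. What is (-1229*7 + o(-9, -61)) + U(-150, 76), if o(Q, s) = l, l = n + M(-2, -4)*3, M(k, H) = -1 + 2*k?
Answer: -715534/83 ≈ -8620.9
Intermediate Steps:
U(I, G) = 9/(7 + G)
l = -18 (l = -3 + (-1 + 2*(-2))*3 = -3 + (-1 - 4)*3 = -3 - 5*3 = -3 - 15 = -18)
o(Q, s) = -18
(-1229*7 + o(-9, -61)) + U(-150, 76) = (-1229*7 - 18) + 9/(7 + 76) = (-8603 - 18) + 9/83 = -8621 + 9*(1/83) = -8621 + 9/83 = -715534/83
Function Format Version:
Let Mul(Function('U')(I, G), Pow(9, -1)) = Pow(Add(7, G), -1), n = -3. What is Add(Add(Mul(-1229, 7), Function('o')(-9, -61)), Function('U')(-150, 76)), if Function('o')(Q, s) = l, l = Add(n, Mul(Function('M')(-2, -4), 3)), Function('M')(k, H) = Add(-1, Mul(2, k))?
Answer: Rational(-715534, 83) ≈ -8620.9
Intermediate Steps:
Function('U')(I, G) = Mul(9, Pow(Add(7, G), -1))
l = -18 (l = Add(-3, Mul(Add(-1, Mul(2, -2)), 3)) = Add(-3, Mul(Add(-1, -4), 3)) = Add(-3, Mul(-5, 3)) = Add(-3, -15) = -18)
Function('o')(Q, s) = -18
Add(Add(Mul(-1229, 7), Function('o')(-9, -61)), Function('U')(-150, 76)) = Add(Add(Mul(-1229, 7), -18), Mul(9, Pow(Add(7, 76), -1))) = Add(Add(-8603, -18), Mul(9, Pow(83, -1))) = Add(-8621, Mul(9, Rational(1, 83))) = Add(-8621, Rational(9, 83)) = Rational(-715534, 83)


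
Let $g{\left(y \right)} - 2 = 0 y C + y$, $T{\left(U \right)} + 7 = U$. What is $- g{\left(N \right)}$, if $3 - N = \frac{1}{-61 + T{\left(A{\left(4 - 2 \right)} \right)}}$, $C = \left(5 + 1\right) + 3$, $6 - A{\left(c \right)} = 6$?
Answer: $- \frac{341}{68} \approx -5.0147$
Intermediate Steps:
$A{\left(c \right)} = 0$ ($A{\left(c \right)} = 6 - 6 = 0$)
$C = 9$ ($C = 6 + 3 = 9$)
$T{\left(U \right)} = -7 + U$
$N = \frac{205}{68}$ ($N = 3 - \frac{1}{-61 + \left(-7 + 0\right)} = 3 - \frac{1}{-61 - 7} = 3 - \frac{1}{-68} = 3 - - \frac{1}{68} = 3 + \frac{1}{68} = \frac{205}{68} \approx 3.0147$)
$g{\left(y \right)} = 2 + y$ ($g{\left(y \right)} = 2 + \left(0 y 9 + y\right) = 2 + \left(0 \cdot 9 + y\right) = 2 + \left(0 + y\right) = 2 + y$)
$- g{\left(N \right)} = - (2 + \frac{205}{68}) = \left(-1\right) \frac{341}{68} = - \frac{341}{68}$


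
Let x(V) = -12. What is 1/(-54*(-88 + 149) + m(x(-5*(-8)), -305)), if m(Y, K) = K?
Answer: -1/3599 ≈ -0.00027785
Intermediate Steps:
1/(-54*(-88 + 149) + m(x(-5*(-8)), -305)) = 1/(-54*(-88 + 149) - 305) = 1/(-54*61 - 305) = 1/(-3294 - 305) = 1/(-3599) = -1/3599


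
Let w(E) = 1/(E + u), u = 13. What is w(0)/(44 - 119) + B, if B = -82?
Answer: -79951/975 ≈ -82.001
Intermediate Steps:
w(E) = 1/(13 + E) (w(E) = 1/(E + 13) = 1/(13 + E))
w(0)/(44 - 119) + B = 1/((13 + 0)*(44 - 119)) - 82 = 1/(13*(-75)) - 82 = (1/13)*(-1/75) - 82 = -1/975 - 82 = -79951/975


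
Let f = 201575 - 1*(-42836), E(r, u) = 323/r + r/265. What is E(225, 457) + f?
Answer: 2914628419/11925 ≈ 2.4441e+5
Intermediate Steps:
E(r, u) = 323/r + r/265 (E(r, u) = 323/r + r*(1/265) = 323/r + r/265)
f = 244411 (f = 201575 + 42836 = 244411)
E(225, 457) + f = (323/225 + (1/265)*225) + 244411 = (323*(1/225) + 45/53) + 244411 = (323/225 + 45/53) + 244411 = 27244/11925 + 244411 = 2914628419/11925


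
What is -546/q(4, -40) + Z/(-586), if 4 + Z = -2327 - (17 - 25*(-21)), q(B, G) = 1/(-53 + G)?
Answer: 29758781/586 ≈ 50783.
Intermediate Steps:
Z = -2873 (Z = -4 + (-2327 - (17 - 25*(-21))) = -4 + (-2327 - (17 + 525)) = -4 + (-2327 - 1*542) = -4 + (-2327 - 542) = -4 - 2869 = -2873)
-546/q(4, -40) + Z/(-586) = -546/(1/(-53 - 40)) - 2873/(-586) = -546/(1/(-93)) - 2873*(-1/586) = -546/(-1/93) + 2873/586 = -546*(-93) + 2873/586 = 50778 + 2873/586 = 29758781/586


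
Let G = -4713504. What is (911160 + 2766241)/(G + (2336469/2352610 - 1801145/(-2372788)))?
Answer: -10264076262003904340/13155961651261471349 ≈ -0.78018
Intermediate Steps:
(911160 + 2766241)/(G + (2336469/2352610 - 1801145/(-2372788))) = (911160 + 2766241)/(-4713504 + (2336469/2352610 - 1801145/(-2372788))) = 3677401/(-4713504 + (2336469*(1/2352610) - 1801145*(-1/2372788))) = 3677401/(-4713504 + (2336469/2352610 + 1801145/2372788)) = 3677401/(-4713504 + 4890668672011/2791122388340) = 3677401/(-13155961651261471349/2791122388340) = 3677401*(-2791122388340/13155961651261471349) = -10264076262003904340/13155961651261471349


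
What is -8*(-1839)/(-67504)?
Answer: -1839/8438 ≈ -0.21794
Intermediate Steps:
-8*(-1839)/(-67504) = 14712*(-1/67504) = -1839/8438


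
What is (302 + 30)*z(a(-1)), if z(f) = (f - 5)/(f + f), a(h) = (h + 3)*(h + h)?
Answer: 747/2 ≈ 373.50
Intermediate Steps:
a(h) = 2*h*(3 + h) (a(h) = (3 + h)*(2*h) = 2*h*(3 + h))
z(f) = (-5 + f)/(2*f) (z(f) = (-5 + f)/((2*f)) = (-5 + f)*(1/(2*f)) = (-5 + f)/(2*f))
(302 + 30)*z(a(-1)) = (302 + 30)*((-5 + 2*(-1)*(3 - 1))/(2*((2*(-1)*(3 - 1))))) = 332*((-5 + 2*(-1)*2)/(2*((2*(-1)*2)))) = 332*((½)*(-5 - 4)/(-4)) = 332*((½)*(-¼)*(-9)) = 332*(9/8) = 747/2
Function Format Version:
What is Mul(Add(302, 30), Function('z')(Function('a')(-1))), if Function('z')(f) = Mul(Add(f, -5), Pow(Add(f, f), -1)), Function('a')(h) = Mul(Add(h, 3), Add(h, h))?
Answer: Rational(747, 2) ≈ 373.50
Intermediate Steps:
Function('a')(h) = Mul(2, h, Add(3, h)) (Function('a')(h) = Mul(Add(3, h), Mul(2, h)) = Mul(2, h, Add(3, h)))
Function('z')(f) = Mul(Rational(1, 2), Pow(f, -1), Add(-5, f)) (Function('z')(f) = Mul(Add(-5, f), Pow(Mul(2, f), -1)) = Mul(Add(-5, f), Mul(Rational(1, 2), Pow(f, -1))) = Mul(Rational(1, 2), Pow(f, -1), Add(-5, f)))
Mul(Add(302, 30), Function('z')(Function('a')(-1))) = Mul(Add(302, 30), Mul(Rational(1, 2), Pow(Mul(2, -1, Add(3, -1)), -1), Add(-5, Mul(2, -1, Add(3, -1))))) = Mul(332, Mul(Rational(1, 2), Pow(Mul(2, -1, 2), -1), Add(-5, Mul(2, -1, 2)))) = Mul(332, Mul(Rational(1, 2), Pow(-4, -1), Add(-5, -4))) = Mul(332, Mul(Rational(1, 2), Rational(-1, 4), -9)) = Mul(332, Rational(9, 8)) = Rational(747, 2)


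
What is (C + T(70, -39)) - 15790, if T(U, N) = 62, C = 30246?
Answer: 14518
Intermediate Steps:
(C + T(70, -39)) - 15790 = (30246 + 62) - 15790 = 30308 - 15790 = 14518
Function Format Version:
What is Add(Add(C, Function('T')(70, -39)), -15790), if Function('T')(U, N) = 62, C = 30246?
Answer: 14518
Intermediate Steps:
Add(Add(C, Function('T')(70, -39)), -15790) = Add(Add(30246, 62), -15790) = Add(30308, -15790) = 14518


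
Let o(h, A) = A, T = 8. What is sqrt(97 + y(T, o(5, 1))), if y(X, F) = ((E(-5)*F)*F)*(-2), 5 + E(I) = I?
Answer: 3*sqrt(13) ≈ 10.817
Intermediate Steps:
E(I) = -5 + I
y(X, F) = 20*F**2 (y(X, F) = (((-5 - 5)*F)*F)*(-2) = ((-10*F)*F)*(-2) = -10*F**2*(-2) = 20*F**2)
sqrt(97 + y(T, o(5, 1))) = sqrt(97 + 20*1**2) = sqrt(97 + 20*1) = sqrt(97 + 20) = sqrt(117) = 3*sqrt(13)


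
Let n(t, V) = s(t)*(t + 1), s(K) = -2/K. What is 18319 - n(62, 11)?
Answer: 567952/31 ≈ 18321.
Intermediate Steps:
n(t, V) = -2*(1 + t)/t (n(t, V) = (-2/t)*(t + 1) = (-2/t)*(1 + t) = -2*(1 + t)/t)
18319 - n(62, 11) = 18319 - (-2 - 2/62) = 18319 - (-2 - 2*1/62) = 18319 - (-2 - 1/31) = 18319 - 1*(-63/31) = 18319 + 63/31 = 567952/31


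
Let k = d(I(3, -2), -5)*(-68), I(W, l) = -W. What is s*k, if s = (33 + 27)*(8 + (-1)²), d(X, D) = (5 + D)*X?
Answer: 0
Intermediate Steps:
d(X, D) = X*(5 + D)
s = 540 (s = 60*(8 + 1) = 60*9 = 540)
k = 0 (k = ((-1*3)*(5 - 5))*(-68) = -3*0*(-68) = 0*(-68) = 0)
s*k = 540*0 = 0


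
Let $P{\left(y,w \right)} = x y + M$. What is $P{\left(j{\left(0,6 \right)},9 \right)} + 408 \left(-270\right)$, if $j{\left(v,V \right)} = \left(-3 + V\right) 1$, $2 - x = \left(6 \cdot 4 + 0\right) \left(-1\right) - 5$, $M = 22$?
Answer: $-110045$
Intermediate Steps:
$x = 31$ ($x = 2 - \left(\left(6 \cdot 4 + 0\right) \left(-1\right) - 5\right) = 2 - \left(\left(24 + 0\right) \left(-1\right) - 5\right) = 2 - \left(24 \left(-1\right) - 5\right) = 2 - \left(-24 - 5\right) = 2 - -29 = 2 + 29 = 31$)
$j{\left(v,V \right)} = -3 + V$
$P{\left(y,w \right)} = 22 + 31 y$ ($P{\left(y,w \right)} = 31 y + 22 = 22 + 31 y$)
$P{\left(j{\left(0,6 \right)},9 \right)} + 408 \left(-270\right) = \left(22 + 31 \left(-3 + 6\right)\right) + 408 \left(-270\right) = \left(22 + 31 \cdot 3\right) - 110160 = \left(22 + 93\right) - 110160 = 115 - 110160 = -110045$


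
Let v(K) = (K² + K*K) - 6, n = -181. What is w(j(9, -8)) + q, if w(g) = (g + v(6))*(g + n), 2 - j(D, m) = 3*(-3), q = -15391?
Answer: -28481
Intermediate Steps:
v(K) = -6 + 2*K² (v(K) = (K² + K²) - 6 = 2*K² - 6 = -6 + 2*K²)
j(D, m) = 11 (j(D, m) = 2 - 3*(-3) = 2 - 1*(-9) = 2 + 9 = 11)
w(g) = (-181 + g)*(66 + g) (w(g) = (g + (-6 + 2*6²))*(g - 181) = (g + (-6 + 2*36))*(-181 + g) = (g + (-6 + 72))*(-181 + g) = (g + 66)*(-181 + g) = (66 + g)*(-181 + g) = (-181 + g)*(66 + g))
w(j(9, -8)) + q = (-11946 + 11² - 115*11) - 15391 = (-11946 + 121 - 1265) - 15391 = -13090 - 15391 = -28481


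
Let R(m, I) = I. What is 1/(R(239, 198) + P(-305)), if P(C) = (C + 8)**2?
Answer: 1/88407 ≈ 1.1311e-5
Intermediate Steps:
P(C) = (8 + C)**2
1/(R(239, 198) + P(-305)) = 1/(198 + (8 - 305)**2) = 1/(198 + (-297)**2) = 1/(198 + 88209) = 1/88407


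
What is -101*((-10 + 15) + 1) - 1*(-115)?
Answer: -491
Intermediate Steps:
-101*((-10 + 15) + 1) - 1*(-115) = -101*(5 + 1) + 115 = -101*6 + 115 = -606 + 115 = -491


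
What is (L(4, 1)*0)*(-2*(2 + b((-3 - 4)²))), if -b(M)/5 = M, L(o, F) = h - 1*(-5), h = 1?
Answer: 0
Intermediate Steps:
L(o, F) = 6 (L(o, F) = 1 - 1*(-5) = 1 + 5 = 6)
b(M) = -5*M
(L(4, 1)*0)*(-2*(2 + b((-3 - 4)²))) = (6*0)*(-2*(2 - 5*(-3 - 4)²)) = 0*(-2*(2 - 5*(-7)²)) = 0*(-2*(2 - 5*49)) = 0*(-2*(2 - 245)) = 0*(-2*(-243)) = 0*486 = 0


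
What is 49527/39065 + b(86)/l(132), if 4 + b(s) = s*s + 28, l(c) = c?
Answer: 74099966/1289145 ≈ 57.480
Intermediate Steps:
b(s) = 24 + s**2 (b(s) = -4 + (s*s + 28) = -4 + (s**2 + 28) = -4 + (28 + s**2) = 24 + s**2)
49527/39065 + b(86)/l(132) = 49527/39065 + (24 + 86**2)/132 = 49527*(1/39065) + (24 + 7396)*(1/132) = 49527/39065 + 7420*(1/132) = 49527/39065 + 1855/33 = 74099966/1289145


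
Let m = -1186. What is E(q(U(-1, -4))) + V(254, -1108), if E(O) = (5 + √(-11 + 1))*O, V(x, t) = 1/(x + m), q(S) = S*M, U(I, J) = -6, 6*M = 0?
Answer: -1/932 ≈ -0.0010730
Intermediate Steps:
M = 0 (M = (⅙)*0 = 0)
q(S) = 0 (q(S) = S*0 = 0)
V(x, t) = 1/(-1186 + x) (V(x, t) = 1/(x - 1186) = 1/(-1186 + x))
E(O) = O*(5 + I*√10) (E(O) = (5 + √(-10))*O = (5 + I*√10)*O = O*(5 + I*√10))
E(q(U(-1, -4))) + V(254, -1108) = 0*(5 + I*√10) + 1/(-1186 + 254) = 0 + 1/(-932) = 0 - 1/932 = -1/932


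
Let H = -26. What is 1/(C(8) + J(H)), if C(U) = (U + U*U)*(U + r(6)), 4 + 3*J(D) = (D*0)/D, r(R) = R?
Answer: 3/3020 ≈ 0.00099338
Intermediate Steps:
J(D) = -4/3 (J(D) = -4/3 + ((D*0)/D)/3 = -4/3 + (0/D)/3 = -4/3 + (1/3)*0 = -4/3 + 0 = -4/3)
C(U) = (6 + U)*(U + U**2) (C(U) = (U + U*U)*(U + 6) = (U + U**2)*(6 + U) = (6 + U)*(U + U**2))
1/(C(8) + J(H)) = 1/(8*(6 + 8**2 + 7*8) - 4/3) = 1/(8*(6 + 64 + 56) - 4/3) = 1/(8*126 - 4/3) = 1/(1008 - 4/3) = 1/(3020/3) = 3/3020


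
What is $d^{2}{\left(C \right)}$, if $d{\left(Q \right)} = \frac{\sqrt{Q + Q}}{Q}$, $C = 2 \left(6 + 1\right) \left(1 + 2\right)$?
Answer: $\frac{1}{21} \approx 0.047619$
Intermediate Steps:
$C = 42$ ($C = 2 \cdot 7 \cdot 3 = 2 \cdot 21 = 42$)
$d{\left(Q \right)} = \frac{\sqrt{2}}{\sqrt{Q}}$ ($d{\left(Q \right)} = \frac{\sqrt{2 Q}}{Q} = \frac{\sqrt{2} \sqrt{Q}}{Q} = \frac{\sqrt{2}}{\sqrt{Q}}$)
$d^{2}{\left(C \right)} = \left(\frac{\sqrt{2}}{\sqrt{42}}\right)^{2} = \left(\sqrt{2} \frac{\sqrt{42}}{42}\right)^{2} = \left(\frac{\sqrt{21}}{21}\right)^{2} = \frac{1}{21}$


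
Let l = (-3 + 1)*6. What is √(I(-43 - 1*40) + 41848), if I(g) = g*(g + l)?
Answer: √49733 ≈ 223.01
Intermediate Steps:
l = -12 (l = -2*6 = -12)
I(g) = g*(-12 + g) (I(g) = g*(g - 12) = g*(-12 + g))
√(I(-43 - 1*40) + 41848) = √((-43 - 1*40)*(-12 + (-43 - 1*40)) + 41848) = √((-43 - 40)*(-12 + (-43 - 40)) + 41848) = √(-83*(-12 - 83) + 41848) = √(-83*(-95) + 41848) = √(7885 + 41848) = √49733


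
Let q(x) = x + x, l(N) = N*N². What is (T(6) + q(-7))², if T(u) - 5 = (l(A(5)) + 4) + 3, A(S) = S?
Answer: 15129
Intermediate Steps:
l(N) = N³
q(x) = 2*x
T(u) = 137 (T(u) = 5 + ((5³ + 4) + 3) = 5 + ((125 + 4) + 3) = 5 + (129 + 3) = 5 + 132 = 137)
(T(6) + q(-7))² = (137 + 2*(-7))² = (137 - 14)² = 123² = 15129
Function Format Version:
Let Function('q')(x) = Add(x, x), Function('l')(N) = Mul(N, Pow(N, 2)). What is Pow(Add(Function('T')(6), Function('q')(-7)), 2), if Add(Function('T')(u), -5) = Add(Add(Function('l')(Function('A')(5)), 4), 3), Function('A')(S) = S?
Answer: 15129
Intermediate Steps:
Function('l')(N) = Pow(N, 3)
Function('q')(x) = Mul(2, x)
Function('T')(u) = 137 (Function('T')(u) = Add(5, Add(Add(Pow(5, 3), 4), 3)) = Add(5, Add(Add(125, 4), 3)) = Add(5, Add(129, 3)) = Add(5, 132) = 137)
Pow(Add(Function('T')(6), Function('q')(-7)), 2) = Pow(Add(137, Mul(2, -7)), 2) = Pow(Add(137, -14), 2) = Pow(123, 2) = 15129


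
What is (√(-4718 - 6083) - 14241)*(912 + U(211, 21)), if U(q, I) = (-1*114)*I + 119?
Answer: 19410483 - 1363*I*√10801 ≈ 1.941e+7 - 1.4165e+5*I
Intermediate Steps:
U(q, I) = 119 - 114*I (U(q, I) = -114*I + 119 = 119 - 114*I)
(√(-4718 - 6083) - 14241)*(912 + U(211, 21)) = (√(-4718 - 6083) - 14241)*(912 + (119 - 114*21)) = (√(-10801) - 14241)*(912 + (119 - 2394)) = (I*√10801 - 14241)*(912 - 2275) = (-14241 + I*√10801)*(-1363) = 19410483 - 1363*I*√10801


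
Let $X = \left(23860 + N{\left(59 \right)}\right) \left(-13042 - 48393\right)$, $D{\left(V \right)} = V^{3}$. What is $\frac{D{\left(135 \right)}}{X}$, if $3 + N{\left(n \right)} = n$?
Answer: $- \frac{164025}{97951964} \approx -0.0016745$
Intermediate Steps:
$N{\left(n \right)} = -3 + n$
$X = -1469279460$ ($X = \left(23860 + \left(-3 + 59\right)\right) \left(-13042 - 48393\right) = \left(23860 + 56\right) \left(-61435\right) = 23916 \left(-61435\right) = -1469279460$)
$\frac{D{\left(135 \right)}}{X} = \frac{135^{3}}{-1469279460} = 2460375 \left(- \frac{1}{1469279460}\right) = - \frac{164025}{97951964}$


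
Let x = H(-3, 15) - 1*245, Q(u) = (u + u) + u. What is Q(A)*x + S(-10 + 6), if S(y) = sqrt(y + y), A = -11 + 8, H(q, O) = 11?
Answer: 2106 + 2*I*sqrt(2) ≈ 2106.0 + 2.8284*I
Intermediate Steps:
A = -3
Q(u) = 3*u (Q(u) = 2*u + u = 3*u)
S(y) = sqrt(2)*sqrt(y) (S(y) = sqrt(2*y) = sqrt(2)*sqrt(y))
x = -234 (x = 11 - 1*245 = 11 - 245 = -234)
Q(A)*x + S(-10 + 6) = (3*(-3))*(-234) + sqrt(2)*sqrt(-10 + 6) = -9*(-234) + sqrt(2)*sqrt(-4) = 2106 + sqrt(2)*(2*I) = 2106 + 2*I*sqrt(2)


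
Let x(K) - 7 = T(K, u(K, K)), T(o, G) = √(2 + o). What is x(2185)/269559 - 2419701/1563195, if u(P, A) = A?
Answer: -217413746498/140457760335 + 3*√3/29951 ≈ -1.5477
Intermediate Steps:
x(K) = 7 + √(2 + K)
x(2185)/269559 - 2419701/1563195 = (7 + √(2 + 2185))/269559 - 2419701/1563195 = (7 + √2187)*(1/269559) - 2419701*1/1563195 = (7 + 27*√3)*(1/269559) - 806567/521065 = (7/269559 + 3*√3/29951) - 806567/521065 = -217413746498/140457760335 + 3*√3/29951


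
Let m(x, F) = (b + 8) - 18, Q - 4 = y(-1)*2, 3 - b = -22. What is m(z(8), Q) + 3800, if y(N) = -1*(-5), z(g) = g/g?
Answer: 3815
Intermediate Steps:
z(g) = 1
b = 25 (b = 3 - 1*(-22) = 3 + 22 = 25)
y(N) = 5
Q = 14 (Q = 4 + 5*2 = 4 + 10 = 14)
m(x, F) = 15 (m(x, F) = (25 + 8) - 18 = 33 - 18 = 15)
m(z(8), Q) + 3800 = 15 + 3800 = 3815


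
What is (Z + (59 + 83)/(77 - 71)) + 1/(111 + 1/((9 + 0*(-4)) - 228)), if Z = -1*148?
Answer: -9066227/72924 ≈ -124.32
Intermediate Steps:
Z = -148
(Z + (59 + 83)/(77 - 71)) + 1/(111 + 1/((9 + 0*(-4)) - 228)) = (-148 + (59 + 83)/(77 - 71)) + 1/(111 + 1/((9 + 0*(-4)) - 228)) = (-148 + 142/6) + 1/(111 + 1/((9 + 0) - 228)) = (-148 + 142*(1/6)) + 1/(111 + 1/(9 - 228)) = (-148 + 71/3) + 1/(111 + 1/(-219)) = -373/3 + 1/(111 - 1/219) = -373/3 + 1/(24308/219) = -373/3 + 219/24308 = -9066227/72924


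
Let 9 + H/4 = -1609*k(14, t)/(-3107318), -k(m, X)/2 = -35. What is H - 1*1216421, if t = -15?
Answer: -1889959140903/1553659 ≈ -1.2165e+6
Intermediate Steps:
k(m, X) = 70 (k(m, X) = -2*(-35) = 70)
H = -55706464/1553659 (H = -36 + 4*(-1609*70/(-3107318)) = -36 + 4*(-112630*(-1/3107318)) = -36 + 4*(56315/1553659) = -36 + 225260/1553659 = -55706464/1553659 ≈ -35.855)
H - 1*1216421 = -55706464/1553659 - 1*1216421 = -55706464/1553659 - 1216421 = -1889959140903/1553659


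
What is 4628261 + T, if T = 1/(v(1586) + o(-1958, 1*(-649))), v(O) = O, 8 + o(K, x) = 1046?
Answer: 12144556865/2624 ≈ 4.6283e+6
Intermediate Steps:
o(K, x) = 1038 (o(K, x) = -8 + 1046 = 1038)
T = 1/2624 (T = 1/(1586 + 1038) = 1/2624 ≈ 0.00038110)
4628261 + T = 4628261 + 1/2624 = 12144556865/2624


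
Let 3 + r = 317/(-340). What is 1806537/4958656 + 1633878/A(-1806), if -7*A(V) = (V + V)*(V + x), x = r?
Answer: -181748946789453/131212042692416 ≈ -1.3852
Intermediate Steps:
r = -1337/340 (r = -3 + 317/(-340) = -3 + 317*(-1/340) = -3 - 317/340 = -1337/340 ≈ -3.9324)
x = -1337/340 ≈ -3.9324
A(V) = -2*V*(-1337/340 + V)/7 (A(V) = -(V + V)*(V - 1337/340)/7 = -2*V*(-1337/340 + V)/7)
1806537/4958656 + 1633878/A(-1806) = 1806537/4958656 + 1633878/(((1/1190)*(-1806)*(1337 - 340*(-1806)))) = 1806537*(1/4958656) + 1633878/(((1/1190)*(-1806)*(1337 + 614040))) = 1806537/4958656 + 1633878/(((1/1190)*(-1806)*615377)) = 1806537/4958656 + 1633878/(-79383633/85) = 1806537/4958656 + 1633878*(-85/79383633) = 1806537/4958656 - 46293210/26461211 = -181748946789453/131212042692416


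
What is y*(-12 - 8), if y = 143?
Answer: -2860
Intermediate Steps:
y*(-12 - 8) = 143*(-12 - 8) = 143*(-20) = -2860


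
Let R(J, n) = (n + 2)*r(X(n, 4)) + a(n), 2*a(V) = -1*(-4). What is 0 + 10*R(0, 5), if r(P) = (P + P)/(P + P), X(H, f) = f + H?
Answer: 90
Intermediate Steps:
a(V) = 2 (a(V) = (-1*(-4))/2 = (1/2)*4 = 2)
X(H, f) = H + f
r(P) = 1 (r(P) = (2*P)/((2*P)) = (2*P)*(1/(2*P)) = 1)
R(J, n) = 4 + n (R(J, n) = (n + 2)*1 + 2 = (2 + n)*1 + 2 = (2 + n) + 2 = 4 + n)
0 + 10*R(0, 5) = 0 + 10*(4 + 5) = 0 + 10*9 = 0 + 90 = 90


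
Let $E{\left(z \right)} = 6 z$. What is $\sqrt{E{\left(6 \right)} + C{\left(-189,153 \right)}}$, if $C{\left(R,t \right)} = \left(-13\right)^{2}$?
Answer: $\sqrt{205} \approx 14.318$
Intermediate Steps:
$C{\left(R,t \right)} = 169$
$\sqrt{E{\left(6 \right)} + C{\left(-189,153 \right)}} = \sqrt{6 \cdot 6 + 169} = \sqrt{36 + 169} = \sqrt{205}$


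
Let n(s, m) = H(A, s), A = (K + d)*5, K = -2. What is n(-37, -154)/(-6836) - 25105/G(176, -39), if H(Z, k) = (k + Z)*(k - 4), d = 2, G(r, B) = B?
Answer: 171558617/266604 ≈ 643.50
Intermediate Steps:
A = 0 (A = (-2 + 2)*5 = 0*5 = 0)
H(Z, k) = (-4 + k)*(Z + k) (H(Z, k) = (Z + k)*(-4 + k) = (-4 + k)*(Z + k))
n(s, m) = s² - 4*s (n(s, m) = s² - 4*0 - 4*s + 0*s = s² + 0 - 4*s + 0 = s² - 4*s)
n(-37, -154)/(-6836) - 25105/G(176, -39) = -37*(-4 - 37)/(-6836) - 25105/(-39) = -37*(-41)*(-1/6836) - 25105*(-1/39) = 1517*(-1/6836) + 25105/39 = -1517/6836 + 25105/39 = 171558617/266604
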